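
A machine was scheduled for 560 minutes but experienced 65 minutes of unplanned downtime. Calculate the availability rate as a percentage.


Formula: Availability = (Planned Time - Downtime) / Planned Time * 100
Uptime = 560 - 65 = 495 min
Availability = 495 / 560 * 100 = 88.4%

88.4%


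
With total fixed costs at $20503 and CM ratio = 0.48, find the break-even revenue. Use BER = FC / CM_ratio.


Formula: BER = Fixed Costs / Contribution Margin Ratio
BER = $20503 / 0.48
BER = $42714.58 (to the nearest cent)

$42714.58


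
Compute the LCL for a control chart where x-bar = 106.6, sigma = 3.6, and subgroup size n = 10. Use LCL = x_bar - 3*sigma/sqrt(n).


LCL = 106.6 - 3 * 3.6 / sqrt(10)

103.18


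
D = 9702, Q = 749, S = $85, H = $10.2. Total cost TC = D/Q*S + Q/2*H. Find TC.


TC = 9702/749 * 85 + 749/2 * 10.2

$4920.93


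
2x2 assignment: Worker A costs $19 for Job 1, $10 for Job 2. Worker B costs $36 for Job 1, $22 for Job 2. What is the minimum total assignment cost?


Option 1: A->1 + B->2 = $19 + $22 = $41
Option 2: A->2 + B->1 = $10 + $36 = $46
Min cost = min($41, $46) = $41

$41


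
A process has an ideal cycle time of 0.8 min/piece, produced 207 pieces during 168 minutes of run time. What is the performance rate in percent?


Formula: Performance = (Ideal CT * Total Count) / Run Time * 100
Ideal output time = 0.8 * 207 = 165.6 min
Performance = 165.6 / 168 * 100 = 98.6%

98.6%


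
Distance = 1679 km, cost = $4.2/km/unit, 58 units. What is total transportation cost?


TC = dist * cost * units = 1679 * 4.2 * 58 = $409004.40

$409004.40


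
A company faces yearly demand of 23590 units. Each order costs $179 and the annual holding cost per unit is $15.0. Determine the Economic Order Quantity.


Formula: EOQ = sqrt(2 * D * S / H)
Numerator: 2 * 23590 * 179 = 8445220
2DS/H = 8445220 / 15.0 = 563014.7
EOQ = sqrt(563014.7) = 750.3 units

750.3 units


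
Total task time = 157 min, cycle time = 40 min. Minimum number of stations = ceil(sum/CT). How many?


Formula: N_min = ceil(Sum of Task Times / Cycle Time)
N_min = ceil(157 min / 40 min) = ceil(3.925)
N_min = 4 stations

4


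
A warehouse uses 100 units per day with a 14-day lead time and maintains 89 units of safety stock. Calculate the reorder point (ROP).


Formula: ROP = (Daily Demand * Lead Time) + Safety Stock
Demand during lead time = 100 * 14 = 1400 units
ROP = 1400 + 89 = 1489 units

1489 units


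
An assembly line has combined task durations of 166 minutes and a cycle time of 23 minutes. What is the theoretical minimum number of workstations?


Formula: N_min = ceil(Sum of Task Times / Cycle Time)
N_min = ceil(166 min / 23 min) = ceil(7.2174)
N_min = 8 stations

8


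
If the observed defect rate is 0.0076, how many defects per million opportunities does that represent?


DPMO = defect_rate * 1000000 = 0.0076 * 1000000

7600


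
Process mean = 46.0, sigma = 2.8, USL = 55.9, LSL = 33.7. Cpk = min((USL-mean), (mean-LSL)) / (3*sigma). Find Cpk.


Cpu = (55.9 - 46.0) / (3 * 2.8) = 1.18
Cpl = (46.0 - 33.7) / (3 * 2.8) = 1.46
Cpk = min(1.18, 1.46) = 1.18

1.18


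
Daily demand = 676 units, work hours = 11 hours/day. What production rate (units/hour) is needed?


Formula: Production Rate = Daily Demand / Available Hours
Rate = 676 units/day / 11 hours/day
Rate = 61.5 units/hour

61.5 units/hour


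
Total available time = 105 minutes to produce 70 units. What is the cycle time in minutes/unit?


Formula: CT = Available Time / Number of Units
CT = 105 min / 70 units
CT = 1.5 min/unit

1.5 min/unit


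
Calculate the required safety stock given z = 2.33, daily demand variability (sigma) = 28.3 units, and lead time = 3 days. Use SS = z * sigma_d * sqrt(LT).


Formula: SS = z * sigma_d * sqrt(LT)
sqrt(LT) = sqrt(3) = 1.7321
SS = 2.33 * 28.3 * 1.7321
SS = 114.2 units

114.2 units


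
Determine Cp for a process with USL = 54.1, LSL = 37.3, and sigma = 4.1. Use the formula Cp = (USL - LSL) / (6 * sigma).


Cp = (54.1 - 37.3) / (6 * 4.1)

0.68


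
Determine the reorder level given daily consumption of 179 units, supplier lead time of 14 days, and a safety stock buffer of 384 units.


Formula: ROP = (Daily Demand * Lead Time) + Safety Stock
Demand during lead time = 179 * 14 = 2506 units
ROP = 2506 + 384 = 2890 units

2890 units


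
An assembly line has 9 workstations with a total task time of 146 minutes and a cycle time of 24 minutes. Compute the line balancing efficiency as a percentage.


Formula: Efficiency = Sum of Task Times / (N_stations * CT) * 100
Total station capacity = 9 stations * 24 min = 216 min
Efficiency = 146 / 216 * 100 = 67.6%

67.6%


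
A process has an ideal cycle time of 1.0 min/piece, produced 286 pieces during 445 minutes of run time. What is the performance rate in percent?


Formula: Performance = (Ideal CT * Total Count) / Run Time * 100
Ideal output time = 1.0 * 286 = 286.0 min
Performance = 286.0 / 445 * 100 = 64.3%

64.3%


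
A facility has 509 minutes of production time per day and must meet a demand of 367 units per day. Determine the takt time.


Formula: Takt Time = Available Production Time / Customer Demand
Takt = 509 min/day / 367 units/day
Takt = 1.39 min/unit

1.39 min/unit


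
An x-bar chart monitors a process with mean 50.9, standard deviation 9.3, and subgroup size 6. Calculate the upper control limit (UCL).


UCL = 50.9 + 3 * 9.3 / sqrt(6)

62.29


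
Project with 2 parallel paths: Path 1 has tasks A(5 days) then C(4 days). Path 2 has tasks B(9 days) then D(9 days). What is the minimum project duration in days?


Path 1 = 5 + 4 = 9 days
Path 2 = 9 + 9 = 18 days
Duration = max(9, 18) = 18 days

18 days


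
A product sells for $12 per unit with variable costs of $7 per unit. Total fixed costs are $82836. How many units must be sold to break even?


Formula: BEQ = Fixed Costs / (Price - Variable Cost)
Contribution margin = $12 - $7 = $5/unit
BEQ = ceil($82836 / $5/unit) = ceil(16567.2) = 16568 units

16568 units


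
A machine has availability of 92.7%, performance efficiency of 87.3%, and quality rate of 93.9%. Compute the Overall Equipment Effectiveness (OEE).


Formula: OEE = Availability * Performance * Quality / 10000
A * P = 92.7% * 87.3% / 100 = 80.93%
OEE = 80.93% * 93.9% / 100 = 76.0%

76.0%


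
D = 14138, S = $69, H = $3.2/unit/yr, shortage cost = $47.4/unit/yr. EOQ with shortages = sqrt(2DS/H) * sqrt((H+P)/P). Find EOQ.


Formula: EOQ* = sqrt(2DS/H) * sqrt((H+P)/P)
Base EOQ = sqrt(2*14138*69/3.2) = 780.83 units
Correction = sqrt((3.2+47.4)/47.4) = 1.0332
EOQ* = 780.83 * 1.0332 = 806.8 units

806.8 units


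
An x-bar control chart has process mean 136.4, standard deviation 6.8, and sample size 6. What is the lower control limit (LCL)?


LCL = 136.4 - 3 * 6.8 / sqrt(6)

128.07


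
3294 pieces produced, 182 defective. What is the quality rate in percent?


Formula: Quality Rate = Good Pieces / Total Pieces * 100
Good pieces = 3294 - 182 = 3112
QR = 3112 / 3294 * 100 = 94.5%

94.5%


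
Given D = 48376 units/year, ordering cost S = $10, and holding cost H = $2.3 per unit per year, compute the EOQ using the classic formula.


Formula: EOQ = sqrt(2 * D * S / H)
Numerator: 2 * 48376 * 10 = 967520
2DS/H = 967520 / 2.3 = 420660.9
EOQ = sqrt(420660.9) = 648.6 units

648.6 units


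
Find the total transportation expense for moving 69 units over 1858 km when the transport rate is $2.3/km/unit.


TC = dist * cost * units = 1858 * 2.3 * 69 = $294864.60

$294864.60


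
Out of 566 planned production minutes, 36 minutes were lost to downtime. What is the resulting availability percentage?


Formula: Availability = (Planned Time - Downtime) / Planned Time * 100
Uptime = 566 - 36 = 530 min
Availability = 530 / 566 * 100 = 93.6%

93.6%


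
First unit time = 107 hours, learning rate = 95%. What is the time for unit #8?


Formula: T_n = T_1 * (learning_rate)^(log2(n)) where learning_rate = rate/100
Doublings = log2(8) = 3
T_n = 107 * 0.95^3
T_n = 107 * 0.8574 = 91.7 hours

91.7 hours


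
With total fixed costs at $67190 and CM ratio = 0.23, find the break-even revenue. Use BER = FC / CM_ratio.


Formula: BER = Fixed Costs / Contribution Margin Ratio
BER = $67190 / 0.23
BER = $292130.43 (to the nearest cent)

$292130.43


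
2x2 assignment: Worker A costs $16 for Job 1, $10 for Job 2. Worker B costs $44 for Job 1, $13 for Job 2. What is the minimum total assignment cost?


Option 1: A->1 + B->2 = $16 + $13 = $29
Option 2: A->2 + B->1 = $10 + $44 = $54
Min cost = min($29, $54) = $29

$29


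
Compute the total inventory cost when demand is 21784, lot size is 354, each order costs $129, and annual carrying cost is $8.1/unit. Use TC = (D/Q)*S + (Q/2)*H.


TC = 21784/354 * 129 + 354/2 * 8.1

$9371.94


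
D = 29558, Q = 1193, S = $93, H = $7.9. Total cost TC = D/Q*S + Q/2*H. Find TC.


TC = 29558/1193 * 93 + 1193/2 * 7.9

$7016.54


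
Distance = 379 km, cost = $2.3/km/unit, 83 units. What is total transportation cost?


TC = dist * cost * units = 379 * 2.3 * 83 = $72351.10

$72351.10


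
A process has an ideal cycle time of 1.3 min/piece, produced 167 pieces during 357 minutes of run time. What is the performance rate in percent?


Formula: Performance = (Ideal CT * Total Count) / Run Time * 100
Ideal output time = 1.3 * 167 = 217.1 min
Performance = 217.1 / 357 * 100 = 60.8%

60.8%


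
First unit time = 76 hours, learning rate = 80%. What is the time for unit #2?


Formula: T_n = T_1 * (learning_rate)^(log2(n)) where learning_rate = rate/100
Doublings = log2(2) = 1
T_n = 76 * 0.8^1
T_n = 76 * 0.8 = 60.8 hours

60.8 hours


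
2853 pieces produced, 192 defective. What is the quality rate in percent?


Formula: Quality Rate = Good Pieces / Total Pieces * 100
Good pieces = 2853 - 192 = 2661
QR = 2661 / 2853 * 100 = 93.3%

93.3%


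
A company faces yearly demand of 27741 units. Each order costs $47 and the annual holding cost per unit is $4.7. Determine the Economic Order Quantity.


Formula: EOQ = sqrt(2 * D * S / H)
Numerator: 2 * 27741 * 47 = 2607654
2DS/H = 2607654 / 4.7 = 554820.0
EOQ = sqrt(554820.0) = 744.9 units

744.9 units


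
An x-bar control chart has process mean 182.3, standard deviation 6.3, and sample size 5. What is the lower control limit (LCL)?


LCL = 182.3 - 3 * 6.3 / sqrt(5)

173.85


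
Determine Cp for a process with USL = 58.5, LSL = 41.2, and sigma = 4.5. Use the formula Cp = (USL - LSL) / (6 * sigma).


Cp = (58.5 - 41.2) / (6 * 4.5)

0.64


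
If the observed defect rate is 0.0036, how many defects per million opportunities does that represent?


DPMO = defect_rate * 1000000 = 0.0036 * 1000000

3600


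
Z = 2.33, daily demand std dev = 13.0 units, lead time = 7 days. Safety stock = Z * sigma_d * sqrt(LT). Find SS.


Formula: SS = z * sigma_d * sqrt(LT)
sqrt(LT) = sqrt(7) = 2.6458
SS = 2.33 * 13.0 * 2.6458
SS = 80.1 units

80.1 units


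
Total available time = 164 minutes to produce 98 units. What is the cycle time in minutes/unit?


Formula: CT = Available Time / Number of Units
CT = 164 min / 98 units
CT = 1.67 min/unit

1.67 min/unit


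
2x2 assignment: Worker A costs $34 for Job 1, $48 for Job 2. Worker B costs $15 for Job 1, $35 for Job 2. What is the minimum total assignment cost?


Option 1: A->1 + B->2 = $34 + $35 = $69
Option 2: A->2 + B->1 = $48 + $15 = $63
Min cost = min($69, $63) = $63

$63


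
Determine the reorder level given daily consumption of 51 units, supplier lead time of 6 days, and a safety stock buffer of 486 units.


Formula: ROP = (Daily Demand * Lead Time) + Safety Stock
Demand during lead time = 51 * 6 = 306 units
ROP = 306 + 486 = 792 units

792 units


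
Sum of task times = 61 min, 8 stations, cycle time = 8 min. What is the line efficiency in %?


Formula: Efficiency = Sum of Task Times / (N_stations * CT) * 100
Total station capacity = 8 stations * 8 min = 64 min
Efficiency = 61 / 64 * 100 = 95.3%

95.3%


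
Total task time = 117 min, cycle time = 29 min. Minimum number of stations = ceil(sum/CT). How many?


Formula: N_min = ceil(Sum of Task Times / Cycle Time)
N_min = ceil(117 min / 29 min) = ceil(4.0345)
N_min = 5 stations

5


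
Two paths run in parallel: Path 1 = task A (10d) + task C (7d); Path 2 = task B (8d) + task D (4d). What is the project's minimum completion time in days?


Path 1 = 10 + 7 = 17 days
Path 2 = 8 + 4 = 12 days
Duration = max(17, 12) = 17 days

17 days


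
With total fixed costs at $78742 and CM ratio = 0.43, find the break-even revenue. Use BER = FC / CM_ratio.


Formula: BER = Fixed Costs / Contribution Margin Ratio
BER = $78742 / 0.43
BER = $183120.93 (to the nearest cent)

$183120.93


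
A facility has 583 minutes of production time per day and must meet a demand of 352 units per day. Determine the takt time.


Formula: Takt Time = Available Production Time / Customer Demand
Takt = 583 min/day / 352 units/day
Takt = 1.66 min/unit

1.66 min/unit


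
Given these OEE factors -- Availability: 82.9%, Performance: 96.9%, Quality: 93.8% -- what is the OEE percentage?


Formula: OEE = Availability * Performance * Quality / 10000
A * P = 82.9% * 96.9% / 100 = 80.33%
OEE = 80.33% * 93.8% / 100 = 75.3%

75.3%


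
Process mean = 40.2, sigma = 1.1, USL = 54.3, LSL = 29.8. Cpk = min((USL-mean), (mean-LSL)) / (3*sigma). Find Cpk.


Cpu = (54.3 - 40.2) / (3 * 1.1) = 4.27
Cpl = (40.2 - 29.8) / (3 * 1.1) = 3.15
Cpk = min(4.27, 3.15) = 3.15

3.15


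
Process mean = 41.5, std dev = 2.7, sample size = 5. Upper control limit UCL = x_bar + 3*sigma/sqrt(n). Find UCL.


UCL = 41.5 + 3 * 2.7 / sqrt(5)

45.12


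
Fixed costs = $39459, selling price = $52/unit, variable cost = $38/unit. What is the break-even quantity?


Formula: BEQ = Fixed Costs / (Price - Variable Cost)
Contribution margin = $52 - $38 = $14/unit
BEQ = ceil($39459 / $14/unit) = ceil(2818.5) = 2819 units

2819 units


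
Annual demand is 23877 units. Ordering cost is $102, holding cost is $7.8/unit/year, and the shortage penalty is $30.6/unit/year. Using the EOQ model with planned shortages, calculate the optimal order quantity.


Formula: EOQ* = sqrt(2DS/H) * sqrt((H+P)/P)
Base EOQ = sqrt(2*23877*102/7.8) = 790.24 units
Correction = sqrt((7.8+30.6)/30.6) = 1.12022
EOQ* = 790.24 * 1.12022 = 885.2 units

885.2 units


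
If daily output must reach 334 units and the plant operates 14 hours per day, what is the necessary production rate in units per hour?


Formula: Production Rate = Daily Demand / Available Hours
Rate = 334 units/day / 14 hours/day
Rate = 23.9 units/hour

23.9 units/hour


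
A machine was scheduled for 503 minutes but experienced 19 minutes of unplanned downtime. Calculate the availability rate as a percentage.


Formula: Availability = (Planned Time - Downtime) / Planned Time * 100
Uptime = 503 - 19 = 484 min
Availability = 484 / 503 * 100 = 96.2%

96.2%


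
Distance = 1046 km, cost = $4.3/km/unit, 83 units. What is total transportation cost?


TC = dist * cost * units = 1046 * 4.3 * 83 = $373317.40

$373317.40


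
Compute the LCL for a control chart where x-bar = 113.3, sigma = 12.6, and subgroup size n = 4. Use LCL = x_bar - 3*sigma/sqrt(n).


LCL = 113.3 - 3 * 12.6 / sqrt(4)

94.4


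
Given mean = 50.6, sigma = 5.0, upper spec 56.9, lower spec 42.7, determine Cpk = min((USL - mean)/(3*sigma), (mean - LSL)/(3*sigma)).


Cpu = (56.9 - 50.6) / (3 * 5.0) = 0.42
Cpl = (50.6 - 42.7) / (3 * 5.0) = 0.53
Cpk = min(0.42, 0.53) = 0.42

0.42


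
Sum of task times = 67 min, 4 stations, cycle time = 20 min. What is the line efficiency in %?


Formula: Efficiency = Sum of Task Times / (N_stations * CT) * 100
Total station capacity = 4 stations * 20 min = 80 min
Efficiency = 67 / 80 * 100 = 83.8%

83.8%


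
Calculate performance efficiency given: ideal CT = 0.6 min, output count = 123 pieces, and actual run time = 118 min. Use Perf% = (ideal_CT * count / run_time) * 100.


Formula: Performance = (Ideal CT * Total Count) / Run Time * 100
Ideal output time = 0.6 * 123 = 73.8 min
Performance = 73.8 / 118 * 100 = 62.5%

62.5%


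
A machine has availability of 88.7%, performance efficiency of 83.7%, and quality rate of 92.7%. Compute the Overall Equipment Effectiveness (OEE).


Formula: OEE = Availability * Performance * Quality / 10000
A * P = 88.7% * 83.7% / 100 = 74.24%
OEE = 74.24% * 92.7% / 100 = 68.8%

68.8%


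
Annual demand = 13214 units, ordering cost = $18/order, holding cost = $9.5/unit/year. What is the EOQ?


Formula: EOQ = sqrt(2 * D * S / H)
Numerator: 2 * 13214 * 18 = 475704
2DS/H = 475704 / 9.5 = 50074.1
EOQ = sqrt(50074.1) = 223.8 units

223.8 units


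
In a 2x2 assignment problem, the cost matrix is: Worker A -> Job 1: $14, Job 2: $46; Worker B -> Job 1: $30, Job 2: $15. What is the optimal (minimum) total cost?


Option 1: A->1 + B->2 = $14 + $15 = $29
Option 2: A->2 + B->1 = $46 + $30 = $76
Min cost = min($29, $76) = $29

$29


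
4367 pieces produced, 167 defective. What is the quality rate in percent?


Formula: Quality Rate = Good Pieces / Total Pieces * 100
Good pieces = 4367 - 167 = 4200
QR = 4200 / 4367 * 100 = 96.2%

96.2%


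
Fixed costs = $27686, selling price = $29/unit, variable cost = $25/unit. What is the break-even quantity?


Formula: BEQ = Fixed Costs / (Price - Variable Cost)
Contribution margin = $29 - $25 = $4/unit
BEQ = ceil($27686 / $4/unit) = ceil(6921.5) = 6922 units

6922 units


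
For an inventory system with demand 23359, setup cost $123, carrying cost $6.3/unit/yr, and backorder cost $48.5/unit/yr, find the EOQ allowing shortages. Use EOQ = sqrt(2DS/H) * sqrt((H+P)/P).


Formula: EOQ* = sqrt(2DS/H) * sqrt((H+P)/P)
Base EOQ = sqrt(2*23359*123/6.3) = 955.05 units
Correction = sqrt((6.3+48.5)/48.5) = 1.06297
EOQ* = 955.05 * 1.06297 = 1015.2 units

1015.2 units


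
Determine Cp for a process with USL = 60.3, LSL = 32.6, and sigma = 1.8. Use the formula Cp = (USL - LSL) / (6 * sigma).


Cp = (60.3 - 32.6) / (6 * 1.8)

2.56


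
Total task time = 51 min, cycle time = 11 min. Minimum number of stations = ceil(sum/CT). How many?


Formula: N_min = ceil(Sum of Task Times / Cycle Time)
N_min = ceil(51 min / 11 min) = ceil(4.6364)
N_min = 5 stations

5


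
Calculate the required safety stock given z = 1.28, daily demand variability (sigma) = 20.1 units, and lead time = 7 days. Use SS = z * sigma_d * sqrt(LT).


Formula: SS = z * sigma_d * sqrt(LT)
sqrt(LT) = sqrt(7) = 2.6458
SS = 1.28 * 20.1 * 2.6458
SS = 68.1 units

68.1 units


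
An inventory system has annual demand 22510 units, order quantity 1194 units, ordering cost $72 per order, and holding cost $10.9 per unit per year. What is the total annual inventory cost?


TC = 22510/1194 * 72 + 1194/2 * 10.9

$7864.69


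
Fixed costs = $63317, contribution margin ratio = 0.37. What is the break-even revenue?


Formula: BER = Fixed Costs / Contribution Margin Ratio
BER = $63317 / 0.37
BER = $171127.03 (to the nearest cent)

$171127.03


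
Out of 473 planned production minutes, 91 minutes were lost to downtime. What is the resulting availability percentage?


Formula: Availability = (Planned Time - Downtime) / Planned Time * 100
Uptime = 473 - 91 = 382 min
Availability = 382 / 473 * 100 = 80.8%

80.8%


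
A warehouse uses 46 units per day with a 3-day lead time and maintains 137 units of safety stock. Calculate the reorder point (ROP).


Formula: ROP = (Daily Demand * Lead Time) + Safety Stock
Demand during lead time = 46 * 3 = 138 units
ROP = 138 + 137 = 275 units

275 units


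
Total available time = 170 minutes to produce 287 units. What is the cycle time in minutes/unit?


Formula: CT = Available Time / Number of Units
CT = 170 min / 287 units
CT = 0.59 min/unit

0.59 min/unit


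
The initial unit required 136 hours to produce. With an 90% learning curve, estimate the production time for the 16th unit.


Formula: T_n = T_1 * (learning_rate)^(log2(n)) where learning_rate = rate/100
Doublings = log2(16) = 4
T_n = 136 * 0.9^4
T_n = 136 * 0.6561 = 89.2 hours

89.2 hours


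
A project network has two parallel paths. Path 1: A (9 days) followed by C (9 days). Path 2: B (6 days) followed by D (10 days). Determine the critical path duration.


Path 1 = 9 + 9 = 18 days
Path 2 = 6 + 10 = 16 days
Duration = max(18, 16) = 18 days

18 days


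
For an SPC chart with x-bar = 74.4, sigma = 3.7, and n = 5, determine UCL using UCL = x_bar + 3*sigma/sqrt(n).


UCL = 74.4 + 3 * 3.7 / sqrt(5)

79.36


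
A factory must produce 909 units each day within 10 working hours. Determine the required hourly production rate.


Formula: Production Rate = Daily Demand / Available Hours
Rate = 909 units/day / 10 hours/day
Rate = 90.9 units/hour

90.9 units/hour


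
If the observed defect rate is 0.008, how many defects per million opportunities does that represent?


DPMO = defect_rate * 1000000 = 0.008 * 1000000

8000


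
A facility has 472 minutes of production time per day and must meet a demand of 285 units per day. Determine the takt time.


Formula: Takt Time = Available Production Time / Customer Demand
Takt = 472 min/day / 285 units/day
Takt = 1.66 min/unit

1.66 min/unit


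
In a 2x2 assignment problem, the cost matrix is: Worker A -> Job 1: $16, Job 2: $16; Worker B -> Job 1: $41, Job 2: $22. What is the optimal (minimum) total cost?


Option 1: A->1 + B->2 = $16 + $22 = $38
Option 2: A->2 + B->1 = $16 + $41 = $57
Min cost = min($38, $57) = $38

$38


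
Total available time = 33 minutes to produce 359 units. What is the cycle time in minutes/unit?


Formula: CT = Available Time / Number of Units
CT = 33 min / 359 units
CT = 0.09 min/unit

0.09 min/unit


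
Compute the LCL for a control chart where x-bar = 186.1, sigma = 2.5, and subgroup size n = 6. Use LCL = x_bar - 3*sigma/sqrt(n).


LCL = 186.1 - 3 * 2.5 / sqrt(6)

183.04


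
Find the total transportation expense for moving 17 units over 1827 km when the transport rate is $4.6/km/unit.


TC = dist * cost * units = 1827 * 4.6 * 17 = $142871.40

$142871.40


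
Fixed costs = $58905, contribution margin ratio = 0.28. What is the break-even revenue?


Formula: BER = Fixed Costs / Contribution Margin Ratio
BER = $58905 / 0.28
BER = $210375.00 (to the nearest cent)

$210375.00


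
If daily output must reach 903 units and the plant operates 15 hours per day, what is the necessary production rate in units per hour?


Formula: Production Rate = Daily Demand / Available Hours
Rate = 903 units/day / 15 hours/day
Rate = 60.2 units/hour

60.2 units/hour


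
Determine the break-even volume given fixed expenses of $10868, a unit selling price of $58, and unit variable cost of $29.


Formula: BEQ = Fixed Costs / (Price - Variable Cost)
Contribution margin = $58 - $29 = $29/unit
BEQ = ceil($10868 / $29/unit) = ceil(374.76) = 375 units

375 units


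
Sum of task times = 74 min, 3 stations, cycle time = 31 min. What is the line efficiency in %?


Formula: Efficiency = Sum of Task Times / (N_stations * CT) * 100
Total station capacity = 3 stations * 31 min = 93 min
Efficiency = 74 / 93 * 100 = 79.6%

79.6%


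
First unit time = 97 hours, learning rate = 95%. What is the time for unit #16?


Formula: T_n = T_1 * (learning_rate)^(log2(n)) where learning_rate = rate/100
Doublings = log2(16) = 4
T_n = 97 * 0.95^4
T_n = 97 * 0.8145 = 79.0 hours

79.0 hours


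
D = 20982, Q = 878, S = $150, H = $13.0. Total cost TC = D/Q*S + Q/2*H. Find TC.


TC = 20982/878 * 150 + 878/2 * 13.0

$9291.62


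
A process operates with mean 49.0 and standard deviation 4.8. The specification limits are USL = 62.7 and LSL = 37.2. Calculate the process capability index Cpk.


Cpu = (62.7 - 49.0) / (3 * 4.8) = 0.95
Cpl = (49.0 - 37.2) / (3 * 4.8) = 0.82
Cpk = min(0.95, 0.82) = 0.82

0.82


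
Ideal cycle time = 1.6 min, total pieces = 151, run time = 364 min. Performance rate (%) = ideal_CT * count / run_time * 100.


Formula: Performance = (Ideal CT * Total Count) / Run Time * 100
Ideal output time = 1.6 * 151 = 241.6 min
Performance = 241.6 / 364 * 100 = 66.4%

66.4%


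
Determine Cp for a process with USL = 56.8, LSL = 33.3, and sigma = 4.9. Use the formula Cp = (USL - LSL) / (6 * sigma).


Cp = (56.8 - 33.3) / (6 * 4.9)

0.8


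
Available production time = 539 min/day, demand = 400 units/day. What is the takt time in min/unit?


Formula: Takt Time = Available Production Time / Customer Demand
Takt = 539 min/day / 400 units/day
Takt = 1.35 min/unit

1.35 min/unit


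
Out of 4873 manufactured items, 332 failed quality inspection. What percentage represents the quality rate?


Formula: Quality Rate = Good Pieces / Total Pieces * 100
Good pieces = 4873 - 332 = 4541
QR = 4541 / 4873 * 100 = 93.2%

93.2%


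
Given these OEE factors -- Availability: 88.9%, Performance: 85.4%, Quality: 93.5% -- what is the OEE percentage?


Formula: OEE = Availability * Performance * Quality / 10000
A * P = 88.9% * 85.4% / 100 = 75.92%
OEE = 75.92% * 93.5% / 100 = 71.0%

71.0%


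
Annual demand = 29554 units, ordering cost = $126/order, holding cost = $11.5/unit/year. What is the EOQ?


Formula: EOQ = sqrt(2 * D * S / H)
Numerator: 2 * 29554 * 126 = 7447608
2DS/H = 7447608 / 11.5 = 647618.1
EOQ = sqrt(647618.1) = 804.7 units

804.7 units


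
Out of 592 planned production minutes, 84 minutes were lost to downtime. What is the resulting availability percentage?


Formula: Availability = (Planned Time - Downtime) / Planned Time * 100
Uptime = 592 - 84 = 508 min
Availability = 508 / 592 * 100 = 85.8%

85.8%


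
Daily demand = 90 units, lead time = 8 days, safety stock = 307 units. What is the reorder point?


Formula: ROP = (Daily Demand * Lead Time) + Safety Stock
Demand during lead time = 90 * 8 = 720 units
ROP = 720 + 307 = 1027 units

1027 units


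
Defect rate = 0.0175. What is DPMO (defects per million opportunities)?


DPMO = defect_rate * 1000000 = 0.0175 * 1000000

17500


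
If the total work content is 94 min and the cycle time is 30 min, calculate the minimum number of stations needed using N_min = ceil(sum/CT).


Formula: N_min = ceil(Sum of Task Times / Cycle Time)
N_min = ceil(94 min / 30 min) = ceil(3.1333)
N_min = 4 stations

4


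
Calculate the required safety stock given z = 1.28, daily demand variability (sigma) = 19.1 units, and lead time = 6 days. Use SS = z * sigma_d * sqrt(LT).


Formula: SS = z * sigma_d * sqrt(LT)
sqrt(LT) = sqrt(6) = 2.4495
SS = 1.28 * 19.1 * 2.4495
SS = 59.9 units

59.9 units


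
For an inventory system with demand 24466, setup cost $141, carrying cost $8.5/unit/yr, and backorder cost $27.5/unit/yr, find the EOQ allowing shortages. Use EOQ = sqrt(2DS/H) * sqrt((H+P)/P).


Formula: EOQ* = sqrt(2DS/H) * sqrt((H+P)/P)
Base EOQ = sqrt(2*24466*141/8.5) = 900.94 units
Correction = sqrt((8.5+27.5)/27.5) = 1.14416
EOQ* = 900.94 * 1.14416 = 1030.8 units

1030.8 units


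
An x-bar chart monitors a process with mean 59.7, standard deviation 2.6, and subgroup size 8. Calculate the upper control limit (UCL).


UCL = 59.7 + 3 * 2.6 / sqrt(8)

62.46


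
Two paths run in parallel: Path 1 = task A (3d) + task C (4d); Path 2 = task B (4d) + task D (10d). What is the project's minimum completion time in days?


Path 1 = 3 + 4 = 7 days
Path 2 = 4 + 10 = 14 days
Duration = max(7, 14) = 14 days

14 days


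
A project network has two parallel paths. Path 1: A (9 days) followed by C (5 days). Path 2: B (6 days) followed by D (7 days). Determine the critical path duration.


Path 1 = 9 + 5 = 14 days
Path 2 = 6 + 7 = 13 days
Duration = max(14, 13) = 14 days

14 days


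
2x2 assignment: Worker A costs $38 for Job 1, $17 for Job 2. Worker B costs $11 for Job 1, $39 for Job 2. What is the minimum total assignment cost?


Option 1: A->1 + B->2 = $38 + $39 = $77
Option 2: A->2 + B->1 = $17 + $11 = $28
Min cost = min($77, $28) = $28

$28


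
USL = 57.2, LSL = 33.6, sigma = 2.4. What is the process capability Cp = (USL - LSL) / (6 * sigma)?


Cp = (57.2 - 33.6) / (6 * 2.4)

1.64


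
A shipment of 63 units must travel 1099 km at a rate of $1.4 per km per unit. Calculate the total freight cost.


TC = dist * cost * units = 1099 * 1.4 * 63 = $96931.80

$96931.80


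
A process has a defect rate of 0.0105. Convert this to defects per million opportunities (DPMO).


DPMO = defect_rate * 1000000 = 0.0105 * 1000000

10500


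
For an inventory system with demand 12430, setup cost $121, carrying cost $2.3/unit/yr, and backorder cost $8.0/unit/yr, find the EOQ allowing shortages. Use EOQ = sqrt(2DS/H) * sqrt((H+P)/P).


Formula: EOQ* = sqrt(2DS/H) * sqrt((H+P)/P)
Base EOQ = sqrt(2*12430*121/2.3) = 1143.61 units
Correction = sqrt((2.3+8.0)/8.0) = 1.13468
EOQ* = 1143.61 * 1.13468 = 1297.6 units

1297.6 units


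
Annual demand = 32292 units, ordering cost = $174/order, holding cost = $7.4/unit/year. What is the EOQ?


Formula: EOQ = sqrt(2 * D * S / H)
Numerator: 2 * 32292 * 174 = 11237616
2DS/H = 11237616 / 7.4 = 1518596.8
EOQ = sqrt(1518596.8) = 1232.3 units

1232.3 units


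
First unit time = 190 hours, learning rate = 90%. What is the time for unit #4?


Formula: T_n = T_1 * (learning_rate)^(log2(n)) where learning_rate = rate/100
Doublings = log2(4) = 2
T_n = 190 * 0.9^2
T_n = 190 * 0.81 = 153.9 hours

153.9 hours


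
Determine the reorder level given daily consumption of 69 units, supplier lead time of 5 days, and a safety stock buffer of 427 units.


Formula: ROP = (Daily Demand * Lead Time) + Safety Stock
Demand during lead time = 69 * 5 = 345 units
ROP = 345 + 427 = 772 units

772 units


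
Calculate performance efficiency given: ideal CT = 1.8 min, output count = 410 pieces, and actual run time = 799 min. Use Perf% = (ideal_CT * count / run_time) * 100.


Formula: Performance = (Ideal CT * Total Count) / Run Time * 100
Ideal output time = 1.8 * 410 = 738.0 min
Performance = 738.0 / 799 * 100 = 92.4%

92.4%


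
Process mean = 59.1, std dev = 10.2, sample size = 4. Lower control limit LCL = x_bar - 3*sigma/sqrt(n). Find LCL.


LCL = 59.1 - 3 * 10.2 / sqrt(4)

43.8


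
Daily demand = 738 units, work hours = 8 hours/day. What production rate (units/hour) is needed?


Formula: Production Rate = Daily Demand / Available Hours
Rate = 738 units/day / 8 hours/day
Rate = 92.3 units/hour

92.3 units/hour


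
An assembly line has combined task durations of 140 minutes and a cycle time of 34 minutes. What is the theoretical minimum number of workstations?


Formula: N_min = ceil(Sum of Task Times / Cycle Time)
N_min = ceil(140 min / 34 min) = ceil(4.1176)
N_min = 5 stations

5


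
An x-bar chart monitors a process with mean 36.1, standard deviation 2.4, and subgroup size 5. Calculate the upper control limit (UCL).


UCL = 36.1 + 3 * 2.4 / sqrt(5)

39.32


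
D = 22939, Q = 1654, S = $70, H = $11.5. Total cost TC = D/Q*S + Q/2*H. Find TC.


TC = 22939/1654 * 70 + 1654/2 * 11.5

$10481.32


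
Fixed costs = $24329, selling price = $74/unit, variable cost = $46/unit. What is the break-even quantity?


Formula: BEQ = Fixed Costs / (Price - Variable Cost)
Contribution margin = $74 - $46 = $28/unit
BEQ = ceil($24329 / $28/unit) = ceil(868.89) = 869 units

869 units


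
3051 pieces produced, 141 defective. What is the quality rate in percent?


Formula: Quality Rate = Good Pieces / Total Pieces * 100
Good pieces = 3051 - 141 = 2910
QR = 2910 / 3051 * 100 = 95.4%

95.4%


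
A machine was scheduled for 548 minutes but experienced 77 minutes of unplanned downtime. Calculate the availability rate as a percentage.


Formula: Availability = (Planned Time - Downtime) / Planned Time * 100
Uptime = 548 - 77 = 471 min
Availability = 471 / 548 * 100 = 85.9%

85.9%


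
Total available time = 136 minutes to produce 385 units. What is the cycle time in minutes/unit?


Formula: CT = Available Time / Number of Units
CT = 136 min / 385 units
CT = 0.35 min/unit

0.35 min/unit


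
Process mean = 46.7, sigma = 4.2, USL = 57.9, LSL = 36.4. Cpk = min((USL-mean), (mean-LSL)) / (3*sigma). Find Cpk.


Cpu = (57.9 - 46.7) / (3 * 4.2) = 0.89
Cpl = (46.7 - 36.4) / (3 * 4.2) = 0.82
Cpk = min(0.89, 0.82) = 0.82

0.82


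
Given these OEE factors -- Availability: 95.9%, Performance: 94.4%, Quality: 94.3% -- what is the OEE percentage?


Formula: OEE = Availability * Performance * Quality / 10000
A * P = 95.9% * 94.4% / 100 = 90.53%
OEE = 90.53% * 94.3% / 100 = 85.4%

85.4%


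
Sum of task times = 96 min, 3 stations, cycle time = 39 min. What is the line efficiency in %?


Formula: Efficiency = Sum of Task Times / (N_stations * CT) * 100
Total station capacity = 3 stations * 39 min = 117 min
Efficiency = 96 / 117 * 100 = 82.1%

82.1%


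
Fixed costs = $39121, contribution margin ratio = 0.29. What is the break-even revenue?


Formula: BER = Fixed Costs / Contribution Margin Ratio
BER = $39121 / 0.29
BER = $134900.00 (to the nearest cent)

$134900.00


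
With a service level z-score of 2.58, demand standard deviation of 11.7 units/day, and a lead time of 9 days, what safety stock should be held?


Formula: SS = z * sigma_d * sqrt(LT)
sqrt(LT) = sqrt(9) = 3.0
SS = 2.58 * 11.7 * 3.0
SS = 90.6 units

90.6 units


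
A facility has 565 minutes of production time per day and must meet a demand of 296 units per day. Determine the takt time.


Formula: Takt Time = Available Production Time / Customer Demand
Takt = 565 min/day / 296 units/day
Takt = 1.91 min/unit

1.91 min/unit


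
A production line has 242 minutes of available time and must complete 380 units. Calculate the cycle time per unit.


Formula: CT = Available Time / Number of Units
CT = 242 min / 380 units
CT = 0.64 min/unit

0.64 min/unit


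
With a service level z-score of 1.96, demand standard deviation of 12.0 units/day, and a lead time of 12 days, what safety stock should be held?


Formula: SS = z * sigma_d * sqrt(LT)
sqrt(LT) = sqrt(12) = 3.4641
SS = 1.96 * 12.0 * 3.4641
SS = 81.5 units

81.5 units


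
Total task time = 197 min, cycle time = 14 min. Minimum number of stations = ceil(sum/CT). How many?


Formula: N_min = ceil(Sum of Task Times / Cycle Time)
N_min = ceil(197 min / 14 min) = ceil(14.0714)
N_min = 15 stations

15


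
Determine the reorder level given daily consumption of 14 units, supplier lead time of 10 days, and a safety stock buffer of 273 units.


Formula: ROP = (Daily Demand * Lead Time) + Safety Stock
Demand during lead time = 14 * 10 = 140 units
ROP = 140 + 273 = 413 units

413 units


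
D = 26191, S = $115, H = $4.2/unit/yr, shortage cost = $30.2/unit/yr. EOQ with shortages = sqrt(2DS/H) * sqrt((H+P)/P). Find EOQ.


Formula: EOQ* = sqrt(2DS/H) * sqrt((H+P)/P)
Base EOQ = sqrt(2*26191*115/4.2) = 1197.61 units
Correction = sqrt((4.2+30.2)/30.2) = 1.06727
EOQ* = 1197.61 * 1.06727 = 1278.2 units

1278.2 units


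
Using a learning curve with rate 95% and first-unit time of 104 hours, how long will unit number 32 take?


Formula: T_n = T_1 * (learning_rate)^(log2(n)) where learning_rate = rate/100
Doublings = log2(32) = 5
T_n = 104 * 0.95^5
T_n = 104 * 0.7738 = 80.5 hours

80.5 hours


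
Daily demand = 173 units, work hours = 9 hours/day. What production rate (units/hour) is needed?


Formula: Production Rate = Daily Demand / Available Hours
Rate = 173 units/day / 9 hours/day
Rate = 19.2 units/hour

19.2 units/hour


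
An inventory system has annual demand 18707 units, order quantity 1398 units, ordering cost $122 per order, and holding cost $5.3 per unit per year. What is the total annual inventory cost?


TC = 18707/1398 * 122 + 1398/2 * 5.3

$5337.21


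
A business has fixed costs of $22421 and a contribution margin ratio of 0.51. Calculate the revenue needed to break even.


Formula: BER = Fixed Costs / Contribution Margin Ratio
BER = $22421 / 0.51
BER = $43962.75 (to the nearest cent)

$43962.75


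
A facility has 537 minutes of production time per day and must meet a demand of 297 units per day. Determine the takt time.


Formula: Takt Time = Available Production Time / Customer Demand
Takt = 537 min/day / 297 units/day
Takt = 1.81 min/unit

1.81 min/unit


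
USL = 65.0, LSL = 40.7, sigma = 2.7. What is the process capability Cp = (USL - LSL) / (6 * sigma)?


Cp = (65.0 - 40.7) / (6 * 2.7)

1.5


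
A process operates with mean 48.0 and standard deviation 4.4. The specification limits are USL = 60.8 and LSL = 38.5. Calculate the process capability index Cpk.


Cpu = (60.8 - 48.0) / (3 * 4.4) = 0.97
Cpl = (48.0 - 38.5) / (3 * 4.4) = 0.72
Cpk = min(0.97, 0.72) = 0.72

0.72


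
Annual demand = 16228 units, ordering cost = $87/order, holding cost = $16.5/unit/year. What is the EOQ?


Formula: EOQ = sqrt(2 * D * S / H)
Numerator: 2 * 16228 * 87 = 2823672
2DS/H = 2823672 / 16.5 = 171131.6
EOQ = sqrt(171131.6) = 413.7 units

413.7 units


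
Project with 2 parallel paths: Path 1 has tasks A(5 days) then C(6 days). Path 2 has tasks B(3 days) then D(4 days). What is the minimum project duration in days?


Path 1 = 5 + 6 = 11 days
Path 2 = 3 + 4 = 7 days
Duration = max(11, 7) = 11 days

11 days


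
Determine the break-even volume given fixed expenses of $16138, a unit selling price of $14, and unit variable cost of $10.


Formula: BEQ = Fixed Costs / (Price - Variable Cost)
Contribution margin = $14 - $10 = $4/unit
BEQ = ceil($16138 / $4/unit) = ceil(4034.5) = 4035 units

4035 units


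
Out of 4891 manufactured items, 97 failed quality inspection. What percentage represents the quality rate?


Formula: Quality Rate = Good Pieces / Total Pieces * 100
Good pieces = 4891 - 97 = 4794
QR = 4794 / 4891 * 100 = 98.0%

98.0%


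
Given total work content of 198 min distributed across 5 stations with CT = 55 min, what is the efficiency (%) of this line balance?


Formula: Efficiency = Sum of Task Times / (N_stations * CT) * 100
Total station capacity = 5 stations * 55 min = 275 min
Efficiency = 198 / 275 * 100 = 72.0%

72.0%


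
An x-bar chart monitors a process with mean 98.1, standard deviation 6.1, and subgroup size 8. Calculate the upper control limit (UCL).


UCL = 98.1 + 3 * 6.1 / sqrt(8)

104.57


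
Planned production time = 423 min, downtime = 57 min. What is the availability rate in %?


Formula: Availability = (Planned Time - Downtime) / Planned Time * 100
Uptime = 423 - 57 = 366 min
Availability = 366 / 423 * 100 = 86.5%

86.5%


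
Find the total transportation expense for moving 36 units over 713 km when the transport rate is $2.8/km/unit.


TC = dist * cost * units = 713 * 2.8 * 36 = $71870.40

$71870.40


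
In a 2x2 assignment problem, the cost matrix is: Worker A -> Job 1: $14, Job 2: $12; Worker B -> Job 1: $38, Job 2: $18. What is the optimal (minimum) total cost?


Option 1: A->1 + B->2 = $14 + $18 = $32
Option 2: A->2 + B->1 = $12 + $38 = $50
Min cost = min($32, $50) = $32

$32


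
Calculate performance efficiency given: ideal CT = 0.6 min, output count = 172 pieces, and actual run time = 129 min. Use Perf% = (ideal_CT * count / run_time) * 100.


Formula: Performance = (Ideal CT * Total Count) / Run Time * 100
Ideal output time = 0.6 * 172 = 103.2 min
Performance = 103.2 / 129 * 100 = 80.0%

80.0%


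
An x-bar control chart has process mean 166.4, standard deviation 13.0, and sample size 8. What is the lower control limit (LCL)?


LCL = 166.4 - 3 * 13.0 / sqrt(8)

152.61


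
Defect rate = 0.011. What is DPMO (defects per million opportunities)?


DPMO = defect_rate * 1000000 = 0.011 * 1000000

11000
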